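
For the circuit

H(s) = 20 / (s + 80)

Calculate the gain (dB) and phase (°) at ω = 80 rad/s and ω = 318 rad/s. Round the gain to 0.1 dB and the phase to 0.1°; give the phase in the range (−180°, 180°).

Substitute s = j80:
Numerator: 20 = 20 + j0
Denominator: (j80) + 80 = 80 + j80
|N| = √(20² + 0²) ≈ 20, ∠N ≈ 0.00°
|D| = √(80² + 80²) ≈ 113.14, ∠D ≈ 45.00°
|H| = 20 / 113.14 ≈ 0.17677
Gain = 20 log₁₀(0.17677) ≈ -15.05 dB
∠H = 0.00° − 45.00° = -45.00°

Substitute s = j318:
Numerator: 20 = 20 + j0
Denominator: (j318) + 80 = 80 + j318
|N| = √(20² + 0²) ≈ 20, ∠N ≈ 0.00°
|D| = √(80² + 318²) ≈ 327.91, ∠D ≈ 75.88°
|H| = 20 / 327.91 ≈ 0.060992
Gain = 20 log₁₀(0.060992) ≈ -24.29 dB
∠H = 0.00° − 75.88° = -75.88°

ω = 80: -15.1 dB, -45.0°; ω = 318: -24.3 dB, -75.9°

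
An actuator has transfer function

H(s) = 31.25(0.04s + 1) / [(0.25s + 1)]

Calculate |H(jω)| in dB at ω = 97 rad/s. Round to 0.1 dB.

At ω = 97 rad/s:
zero (1 + j97·0.04) = 1 + j3.88 → |·| ≈ 4.0068, ∠ ≈ 75.55°
pole (1 + j97·0.25) = 1 + j24.25 → |·| ≈ 24.271, ∠ ≈ 87.64°
|H| = 31.25 · 4.0068 / (24.271) ≈ 5.1589
Gain = 20 log₁₀(5.1589) ≈ 14.25 dB

14.3 dB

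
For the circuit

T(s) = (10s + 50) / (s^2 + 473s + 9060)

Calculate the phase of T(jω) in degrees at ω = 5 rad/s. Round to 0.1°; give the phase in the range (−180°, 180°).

Substitute s = j5:
Numerator: 10(j5) + 50 = 50 + j50
Denominator: (j5)^2 + 473(j5) + 9060 = 9035 + j2365
|N| = √(50² + 50²) ≈ 70.711, ∠N ≈ 45.00°
|D| = √(9035² + 2365²) ≈ 9339.4, ∠D ≈ 14.67°
∠T = 45.00° − 14.67° = 30.33°

30.3°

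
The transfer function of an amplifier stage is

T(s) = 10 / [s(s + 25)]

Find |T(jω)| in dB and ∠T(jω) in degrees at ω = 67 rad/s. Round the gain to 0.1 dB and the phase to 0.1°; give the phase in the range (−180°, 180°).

-53.6 dB, -159.5°

At s = jω = j67:
pole (s+25): 25 + j67 → |·| = √(25²+67²) = √5114 ≈ 71.512, ∠ = arctan(67/25) ≈ 69.54°
pole at origin: |s| = 67, ∠ = 90.00° (in denominator)
|T| = 10 / 4791.3 ≈ 0.0020871
Gain = 20 log₁₀(0.0020871) ≈ -53.61 dB
∠T = 0.00° − 159.54° = -159.54°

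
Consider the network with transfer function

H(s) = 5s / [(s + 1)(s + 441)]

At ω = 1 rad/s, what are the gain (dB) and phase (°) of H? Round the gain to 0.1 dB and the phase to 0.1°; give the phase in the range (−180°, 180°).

At s = jω = j1:
zero at origin: s = j1 → |·| = 1, ∠ = 90.00°
pole (s+1): 1 + j1 → |·| = √(1²+1²) = √2 ≈ 1.4142, ∠ = arctan(1/1) ≈ 45.00°
pole (s+441): 441 + j1 → |·| = √(441²+1²) = √194482 ≈ 441, ∠ = arctan(1/441) ≈ 0.13°
|H| = 5 · 1 / 623.66 ≈ 0.0080172
Gain = 20 log₁₀(0.0080172) ≈ -41.92 dB
∠H = 90.00° − 45.13° = 44.87°

-41.9 dB, 44.9°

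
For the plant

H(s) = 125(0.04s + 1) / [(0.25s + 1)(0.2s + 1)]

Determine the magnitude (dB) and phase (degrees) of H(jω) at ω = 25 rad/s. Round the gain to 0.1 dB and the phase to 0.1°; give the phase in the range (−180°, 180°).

14.8 dB, -114.6°

At ω = 25 rad/s:
zero (1 + j25·0.04) = 1 + j1 → |·| ≈ 1.4142, ∠ ≈ 45.00°
pole (1 + j25·0.25) = 1 + j6.25 → |·| ≈ 6.3295, ∠ ≈ 80.91°
pole (1 + j25·0.2) = 1 + j5 → |·| ≈ 5.099, ∠ ≈ 78.69°
|H| = 125 · 1.4142 / (6.3295 · 5.099) ≈ 5.4773
Gain = 20 log₁₀(5.4773) ≈ 14.77 dB
∠H = (45.00°) − (80.91° + 78.69°) = -114.60°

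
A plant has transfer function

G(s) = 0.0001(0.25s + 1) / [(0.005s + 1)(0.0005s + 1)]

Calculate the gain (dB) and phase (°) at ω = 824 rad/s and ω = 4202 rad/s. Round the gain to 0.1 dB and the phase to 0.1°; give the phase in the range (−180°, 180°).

ω = 824: -47.0 dB, -9.0°; ω = 4202: -53.4 dB, -61.9°

At ω = 824 rad/s:
zero (1 + j824·0.25) = 1 + j206 → |·| ≈ 206, ∠ ≈ 89.72°
pole (1 + j824·0.005) = 1 + j4.12 → |·| ≈ 4.2396, ∠ ≈ 76.36°
pole (1 + j824·0.0005) = 1 + j0.412 → |·| ≈ 1.0815, ∠ ≈ 22.39°
|G| = 0.0001 · 206 / (4.2396 · 1.0815) ≈ 0.0044928
Gain = 20 log₁₀(0.0044928) ≈ -46.95 dB
∠G = (89.72°) − (76.36° + 22.39°) = -9.03°

At ω = 4202 rad/s:
zero (1 + j4202·0.25) = 1 + j1050.5 → |·| ≈ 1050.5, ∠ ≈ 89.95°
pole (1 + j4202·0.005) = 1 + j21.01 → |·| ≈ 21.034, ∠ ≈ 87.27°
pole (1 + j4202·0.0005) = 1 + j2.101 → |·| ≈ 2.3268, ∠ ≈ 64.55°
|G| = 0.0001 · 1050.5 / (21.034 · 2.3268) ≈ 0.0021464
Gain = 20 log₁₀(0.0021464) ≈ -53.37 dB
∠G = (89.95°) − (87.27° + 64.55°) = -61.87°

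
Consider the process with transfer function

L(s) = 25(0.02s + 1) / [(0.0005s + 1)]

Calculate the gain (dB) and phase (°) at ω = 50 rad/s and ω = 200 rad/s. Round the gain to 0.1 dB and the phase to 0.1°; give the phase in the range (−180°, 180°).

At ω = 50 rad/s:
zero (1 + j50·0.02) = 1 + j1 → |·| ≈ 1.4142, ∠ ≈ 45.00°
pole (1 + j50·0.0005) = 1 + j0.025 → |·| ≈ 1.0003, ∠ ≈ 1.43°
|L| = 25 · 1.4142 / (1.0003) ≈ 35.344
Gain = 20 log₁₀(35.344) ≈ 30.97 dB
∠L = (45.00°) − (1.43°) = 43.57°

At ω = 200 rad/s:
zero (1 + j200·0.02) = 1 + j4 → |·| ≈ 4.1231, ∠ ≈ 75.96°
pole (1 + j200·0.0005) = 1 + j0.1 → |·| ≈ 1.005, ∠ ≈ 5.71°
|L| = 25 · 4.1231 / (1.005) ≈ 102.56
Gain = 20 log₁₀(102.56) ≈ 40.22 dB
∠L = (75.96°) − (5.71°) = 70.25°

ω = 50: 31.0 dB, 43.6°; ω = 200: 40.2 dB, 70.3°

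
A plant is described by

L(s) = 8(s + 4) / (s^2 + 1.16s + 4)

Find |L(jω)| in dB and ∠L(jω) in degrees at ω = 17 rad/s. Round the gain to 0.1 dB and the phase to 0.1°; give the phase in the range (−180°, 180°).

At s = jω = j17:
zero (s+4): 4 + j17 → |·| = √(4²+17²) = √305 ≈ 17.464, ∠ = arctan(17/4) ≈ 76.76°
quadratic: (j17)² + 1.16·j17 + 4 = -285 + j19.72 → |·| ≈ 285.68, ∠ ≈ 176.04°
|L| = 8 · 17.464 / 285.68 ≈ 0.48905
Gain = 20 log₁₀(0.48905) ≈ -6.21 dB
∠L = 76.76° − 176.04° = -99.28°

-6.2 dB, -99.3°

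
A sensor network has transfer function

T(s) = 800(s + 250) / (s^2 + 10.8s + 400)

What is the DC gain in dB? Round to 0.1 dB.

54.0 dB

T(0) = 800·250 / 400 = 500
20 log₁₀(500) ≈ 53.98 dB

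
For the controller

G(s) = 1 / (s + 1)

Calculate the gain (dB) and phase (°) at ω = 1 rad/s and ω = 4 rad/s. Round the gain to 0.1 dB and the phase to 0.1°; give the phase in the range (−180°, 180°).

At s = jω = j1:
pole (s+1): 1 + j1 → |·| = √(1²+1²) = √2 ≈ 1.4142, ∠ = arctan(1/1) ≈ 45.00°
|G| = 1 / 1.4142 ≈ 0.70711
Gain = 20 log₁₀(0.70711) ≈ -3.01 dB
∠G = 0.00° − 45.00° = -45.00°

At s = jω = j4:
pole (s+1): 1 + j4 → |·| = √(1²+4²) = √17 ≈ 4.1231, ∠ = arctan(4/1) ≈ 75.96°
|G| = 1 / 4.1231 ≈ 0.24254
Gain = 20 log₁₀(0.24254) ≈ -12.30 dB
∠G = 0.00° − 75.96° = -75.96°

ω = 1: -3.0 dB, -45.0°; ω = 4: -12.3 dB, -76.0°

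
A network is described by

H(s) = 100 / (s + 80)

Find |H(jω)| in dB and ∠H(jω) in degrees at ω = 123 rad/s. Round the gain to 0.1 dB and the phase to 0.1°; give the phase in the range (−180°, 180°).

At s = jω = j123:
pole (s+80): 80 + j123 → |·| = √(80²+123²) = √21529 ≈ 146.73, ∠ = arctan(123/80) ≈ 56.96°
|H| = 100 / 146.73 ≈ 0.68152
Gain = 20 log₁₀(0.68152) ≈ -3.33 dB
∠H = 0.00° − 56.96° = -56.96°

-3.3 dB, -57.0°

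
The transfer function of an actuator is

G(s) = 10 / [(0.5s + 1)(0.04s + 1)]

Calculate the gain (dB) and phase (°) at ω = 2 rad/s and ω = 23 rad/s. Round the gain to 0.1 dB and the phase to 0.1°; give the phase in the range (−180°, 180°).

At ω = 2 rad/s:
pole (1 + j2·0.5) = 1 + j1 → |·| ≈ 1.4142, ∠ ≈ 45.00°
pole (1 + j2·0.04) = 1 + j0.08 → |·| ≈ 1.0032, ∠ ≈ 4.57°
|G| = 10 · 1 / (1.4142 · 1.0032) ≈ 7.0486
Gain = 20 log₁₀(7.0486) ≈ 16.96 dB
∠G = (0°) − (45.00° + 4.57°) = -49.57°

At ω = 23 rad/s:
pole (1 + j23·0.5) = 1 + j11.5 → |·| ≈ 11.543, ∠ ≈ 85.03°
pole (1 + j23·0.04) = 1 + j0.92 → |·| ≈ 1.3588, ∠ ≈ 42.61°
|G| = 10 · 1 / (11.543 · 1.3588) ≈ 0.63757
Gain = 20 log₁₀(0.63757) ≈ -3.91 dB
∠G = (0°) − (85.03° + 42.61°) = -127.64°

ω = 2: 17.0 dB, -49.6°; ω = 23: -3.9 dB, -127.6°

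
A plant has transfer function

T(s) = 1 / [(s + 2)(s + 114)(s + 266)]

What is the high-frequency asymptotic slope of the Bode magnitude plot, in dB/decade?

Each pole contributes −20 dB/decade at high frequency; each zero contributes +20 dB/decade.
Net: 0 zero(s) − 3 pole(s) → -60 dB/decade.

-60 dB/decade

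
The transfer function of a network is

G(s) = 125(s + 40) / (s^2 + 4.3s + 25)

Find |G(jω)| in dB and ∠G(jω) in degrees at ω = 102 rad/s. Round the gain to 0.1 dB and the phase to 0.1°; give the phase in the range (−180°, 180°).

At s = jω = j102:
zero (s+40): 40 + j102 → |·| = √(40²+102²) = √12004 ≈ 109.56, ∠ = arctan(102/40) ≈ 68.59°
quadratic: (j102)² + 4.3·j102 + 25 = -10379 + j438.6 → |·| ≈ 10388, ∠ ≈ 177.58°
|G| = 125 · 109.56 / 10388 ≈ 1.3183
Gain = 20 log₁₀(1.3183) ≈ 2.40 dB
∠G = 68.59° − 177.58° = -108.99°

2.4 dB, -109.0°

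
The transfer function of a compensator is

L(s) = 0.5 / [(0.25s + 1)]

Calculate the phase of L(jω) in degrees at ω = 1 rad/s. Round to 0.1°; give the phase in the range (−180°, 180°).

-14.0°

At ω = 1 rad/s:
pole (1 + j1·0.25) = 1 + j0.25 → |·| ≈ 1.0308, ∠ ≈ 14.04°
∠L = (0°) − (14.04°) = -14.04°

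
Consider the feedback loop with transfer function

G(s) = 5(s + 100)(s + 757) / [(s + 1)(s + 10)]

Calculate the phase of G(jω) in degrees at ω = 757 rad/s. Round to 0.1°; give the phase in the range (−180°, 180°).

-51.7°

At s = jω = j757:
zero (s+100): 100 + j757 → |·| = √(100²+757²) = √583049 ≈ 763.58, ∠ = arctan(757/100) ≈ 82.47°
zero (s+757): 757 + j757 → |·| = √(757²+757²) = √1146098 ≈ 1070.6, ∠ = arctan(757/757) ≈ 45.00°
pole (s+1): 1 + j757 → |·| = √(1²+757²) = √573050 ≈ 757, ∠ = arctan(757/1) ≈ 89.92°
pole (s+10): 10 + j757 → |·| = √(10²+757²) = √573149 ≈ 757.07, ∠ = arctan(757/10) ≈ 89.24°
∠G = 127.47° − 179.16° = -51.69°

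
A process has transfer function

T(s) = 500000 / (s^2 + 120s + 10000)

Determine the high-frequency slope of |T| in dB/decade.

-40 dB/decade

Each pole contributes −20 dB/decade at high frequency; each zero contributes +20 dB/decade.
Net: 0 zero(s) − 2 pole(s) → -40 dB/decade.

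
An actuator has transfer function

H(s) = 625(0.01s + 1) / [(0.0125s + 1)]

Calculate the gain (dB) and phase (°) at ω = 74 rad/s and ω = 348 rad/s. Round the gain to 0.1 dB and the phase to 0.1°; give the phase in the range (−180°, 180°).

ω = 74: 55.1 dB, -6.3°; ω = 348: 54.1 dB, -3.1°

At ω = 74 rad/s:
zero (1 + j74·0.01) = 1 + j0.74 → |·| ≈ 1.244, ∠ ≈ 36.50°
pole (1 + j74·0.0125) = 1 + j0.925 → |·| ≈ 1.3622, ∠ ≈ 42.77°
|H| = 625 · 1.244 / (1.3622) ≈ 570.77
Gain = 20 log₁₀(570.77) ≈ 55.13 dB
∠H = (36.50°) − (42.77°) = -6.27°

At ω = 348 rad/s:
zero (1 + j348·0.01) = 1 + j3.48 → |·| ≈ 3.6208, ∠ ≈ 73.97°
pole (1 + j348·0.0125) = 1 + j4.35 → |·| ≈ 4.4635, ∠ ≈ 77.05°
|H| = 625 · 3.6208 / (4.4635) ≈ 507
Gain = 20 log₁₀(507) ≈ 54.10 dB
∠H = (73.97°) − (77.05°) = -3.08°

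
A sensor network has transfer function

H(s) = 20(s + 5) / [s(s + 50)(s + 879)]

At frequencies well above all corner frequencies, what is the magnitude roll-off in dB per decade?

-40 dB/decade

Each pole contributes −20 dB/decade at high frequency; each zero contributes +20 dB/decade.
Net: 1 zero(s) − 3 pole(s) → -40 dB/decade.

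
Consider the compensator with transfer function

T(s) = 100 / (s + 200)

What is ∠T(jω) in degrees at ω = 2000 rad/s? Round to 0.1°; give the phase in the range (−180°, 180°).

Substitute s = j2000:
Numerator: 100 = 100 + j0
Denominator: (j2000) + 200 = 200 + j2000
|N| = √(100² + 0²) ≈ 100, ∠N ≈ 0.00°
|D| = √(200² + 2000²) ≈ 2010, ∠D ≈ 84.29°
∠T = 0.00° − 84.29° = -84.29°

-84.3°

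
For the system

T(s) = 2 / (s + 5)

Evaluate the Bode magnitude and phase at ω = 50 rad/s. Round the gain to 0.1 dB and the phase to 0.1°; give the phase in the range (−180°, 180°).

-28.0 dB, -84.3°

Substitute s = j50:
Numerator: 2 = 2 + j0
Denominator: (j50) + 5 = 5 + j50
|N| = √(2² + 0²) ≈ 2, ∠N ≈ 0.00°
|D| = √(5² + 50²) ≈ 50.249, ∠D ≈ 84.29°
|T| = 2 / 50.249 ≈ 0.039802
Gain = 20 log₁₀(0.039802) ≈ -28.00 dB
∠T = 0.00° − 84.29° = -84.29°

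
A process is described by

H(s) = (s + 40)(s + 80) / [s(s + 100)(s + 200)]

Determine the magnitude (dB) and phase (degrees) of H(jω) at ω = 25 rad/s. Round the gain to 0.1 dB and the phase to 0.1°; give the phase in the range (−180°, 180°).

At s = jω = j25:
zero (s+40): 40 + j25 → |·| = √(40²+25²) = √2225 ≈ 47.17, ∠ = arctan(25/40) ≈ 32.01°
zero (s+80): 80 + j25 → |·| = √(80²+25²) = √7025 ≈ 83.815, ∠ = arctan(25/80) ≈ 17.35°
pole (s+100): 100 + j25 → |·| = √(100²+25²) = √10625 ≈ 103.08, ∠ = arctan(25/100) ≈ 14.04°
pole (s+200): 200 + j25 → |·| = √(200²+25²) = √40625 ≈ 201.56, ∠ = arctan(25/200) ≈ 7.13°
pole at origin: |s| = 25, ∠ = 90.00° (in denominator)
|H| = 1 · 3953.6 / 5.1942e+05 ≈ 0.0076116
Gain = 20 log₁₀(0.0076116) ≈ -42.37 dB
∠H = 49.36° − 111.17° = -61.81°

-42.4 dB, -61.8°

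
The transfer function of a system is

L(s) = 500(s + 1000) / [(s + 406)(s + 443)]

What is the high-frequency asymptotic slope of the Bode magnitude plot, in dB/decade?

-20 dB/decade

Each pole contributes −20 dB/decade at high frequency; each zero contributes +20 dB/decade.
Net: 1 zero(s) − 2 pole(s) → -20 dB/decade.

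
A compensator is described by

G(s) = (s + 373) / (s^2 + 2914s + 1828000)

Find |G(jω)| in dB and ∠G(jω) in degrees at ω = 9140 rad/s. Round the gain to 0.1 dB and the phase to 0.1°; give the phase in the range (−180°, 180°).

Substitute s = j9140:
Numerator: (j9140) + 373 = 373 + j9140
Denominator: (j9140)^2 + 2914(j9140) + 1828000 = -81711600 + j26633960
|N| = √(373² + 9140²) ≈ 9147.6, ∠N ≈ 87.66°
|D| = √(81711600² + 26633960²) ≈ 8.5943e+07, ∠D ≈ 161.95°
|G| = 9147.6 / 8.5943e+07 ≈ 0.00010644
Gain = 20 log₁₀(0.00010644) ≈ -79.46 dB
∠G = 87.66° − 161.95° = -74.29°

-79.5 dB, -74.3°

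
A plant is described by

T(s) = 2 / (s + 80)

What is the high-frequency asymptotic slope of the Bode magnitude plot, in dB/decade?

Each pole contributes −20 dB/decade at high frequency; each zero contributes +20 dB/decade.
Net: 0 zero(s) − 1 pole(s) → -20 dB/decade.

-20 dB/decade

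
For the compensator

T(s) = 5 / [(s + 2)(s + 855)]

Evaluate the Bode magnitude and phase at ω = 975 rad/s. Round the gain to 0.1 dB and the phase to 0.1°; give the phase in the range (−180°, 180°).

-108.1 dB, -138.6°

At s = jω = j975:
pole (s+2): 2 + j975 → |·| = √(2²+975²) = √950629 ≈ 975, ∠ = arctan(975/2) ≈ 89.88°
pole (s+855): 855 + j975 → |·| = √(855²+975²) = √1681650 ≈ 1296.8, ∠ = arctan(975/855) ≈ 48.75°
|T| = 5 / 1.2644e+06 ≈ 3.9544e-06
Gain = 20 log₁₀(3.9544e-06) ≈ -108.06 dB
∠T = 0.00° − 138.63° = -138.63°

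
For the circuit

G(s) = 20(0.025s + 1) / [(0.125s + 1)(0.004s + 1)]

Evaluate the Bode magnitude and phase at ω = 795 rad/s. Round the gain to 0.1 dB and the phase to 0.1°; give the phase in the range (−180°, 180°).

At ω = 795 rad/s:
zero (1 + j795·0.025) = 1 + j19.875 → |·| ≈ 19.9, ∠ ≈ 87.12°
pole (1 + j795·0.125) = 1 + j99.375 → |·| ≈ 99.38, ∠ ≈ 89.42°
pole (1 + j795·0.004) = 1 + j3.18 → |·| ≈ 3.3335, ∠ ≈ 72.54°
|G| = 20 · 19.9 / (99.38 · 3.3335) ≈ 1.2014
Gain = 20 log₁₀(1.2014) ≈ 1.59 dB
∠G = (87.12°) − (89.42° + 72.54°) = -74.84°

1.6 dB, -74.8°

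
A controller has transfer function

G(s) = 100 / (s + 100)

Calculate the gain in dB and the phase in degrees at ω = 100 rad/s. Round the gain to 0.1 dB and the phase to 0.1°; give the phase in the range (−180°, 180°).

At s = jω = j100:
pole (s+100): 100 + j100 → |·| = √(100²+100²) = √20000 ≈ 141.42, ∠ = arctan(100/100) ≈ 45.00°
|G| = 100 / 141.42 ≈ 0.70711
Gain = 20 log₁₀(0.70711) ≈ -3.01 dB
∠G = 0.00° − 45.00° = -45.00°

-3.0 dB, -45.0°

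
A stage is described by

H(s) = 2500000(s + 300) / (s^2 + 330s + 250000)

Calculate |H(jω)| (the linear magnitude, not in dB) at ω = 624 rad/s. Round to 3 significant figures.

6.96e+03

At s = jω = j624:
zero (s+300): 300 + j624 → |·| = √(300²+624²) = √479376 ≈ 692.37, ∠ = arctan(624/300) ≈ 64.32°
quadratic: (j624)² + 330·j624 + 250000 = -139376 + j205920 → |·| ≈ 2.4865e+05, ∠ ≈ 124.09°
|H| = 2500000 · 692.37 / 2.4865e+05 ≈ 6961.3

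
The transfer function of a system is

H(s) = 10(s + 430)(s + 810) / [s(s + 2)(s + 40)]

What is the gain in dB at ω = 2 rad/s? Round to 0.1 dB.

At s = jω = j2:
zero (s+430): 430 + j2 → |·| = √(430²+2²) = √184904 ≈ 430, ∠ = arctan(2/430) ≈ 0.27°
zero (s+810): 810 + j2 → |·| = √(810²+2²) = √656104 ≈ 810, ∠ = arctan(2/810) ≈ 0.14°
pole (s+2): 2 + j2 → |·| = √(2²+2²) = √8 ≈ 2.8284, ∠ = arctan(2/2) ≈ 45.00°
pole (s+40): 40 + j2 → |·| = √(40²+2²) = √1604 ≈ 40.05, ∠ = arctan(2/40) ≈ 2.86°
pole at origin: |s| = 2, ∠ = 90.00° (in denominator)
|H| = 10 · 3.483e+05 / 226.55 ≈ 15374
Gain = 20 log₁₀(15374) ≈ 83.74 dB

83.7 dB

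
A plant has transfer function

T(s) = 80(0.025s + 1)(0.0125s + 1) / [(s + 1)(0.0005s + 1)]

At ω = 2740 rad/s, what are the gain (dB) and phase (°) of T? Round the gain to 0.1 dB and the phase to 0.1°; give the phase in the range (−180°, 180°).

At ω = 2740 rad/s:
zero (1 + j2740·0.025) = 1 + j68.5 → |·| ≈ 68.507, ∠ ≈ 89.16°
zero (1 + j2740·0.0125) = 1 + j34.25 → |·| ≈ 34.265, ∠ ≈ 88.33°
pole (1 + j2740·1) = 1 + j2740 → |·| ≈ 2740, ∠ ≈ 89.98°
pole (1 + j2740·0.0005) = 1 + j1.37 → |·| ≈ 1.6961, ∠ ≈ 53.87°
|T| = 80 · 68.507 · 34.265 / (2740 · 1.6961) ≈ 40.409
Gain = 20 log₁₀(40.409) ≈ 32.13 dB
∠T = (89.16° + 88.33°) − (89.98° + 53.87°) = 33.64°

32.1 dB, 33.6°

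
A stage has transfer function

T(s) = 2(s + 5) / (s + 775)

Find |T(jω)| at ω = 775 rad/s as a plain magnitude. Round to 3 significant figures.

At s = jω = j775:
zero (s+5): 5 + j775 → |·| = √(5²+775²) = √600650 ≈ 775.02, ∠ = arctan(775/5) ≈ 89.63°
pole (s+775): 775 + j775 → |·| = √(775²+775²) = √1201250 ≈ 1096, ∠ = arctan(775/775) ≈ 45.00°
|T| = 2 · 775.02 / 1096 ≈ 1.4143

1.41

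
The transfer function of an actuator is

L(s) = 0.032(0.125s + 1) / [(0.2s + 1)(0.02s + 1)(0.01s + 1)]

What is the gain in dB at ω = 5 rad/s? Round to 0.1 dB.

At ω = 5 rad/s:
zero (1 + j5·0.125) = 1 + j0.625 → |·| ≈ 1.1792, ∠ ≈ 32.01°
pole (1 + j5·0.2) = 1 + j1 → |·| ≈ 1.4142, ∠ ≈ 45.00°
pole (1 + j5·0.02) = 1 + j0.1 → |·| ≈ 1.005, ∠ ≈ 5.71°
pole (1 + j5·0.01) = 1 + j0.05 → |·| ≈ 1.0012, ∠ ≈ 2.86°
|L| = 0.032 · 1.1792 / (1.4142 · 1.005 · 1.0012) ≈ 0.026518
Gain = 20 log₁₀(0.026518) ≈ -31.53 dB

-31.5 dB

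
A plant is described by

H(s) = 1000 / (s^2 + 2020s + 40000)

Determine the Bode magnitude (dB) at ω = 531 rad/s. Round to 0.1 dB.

-60.8 dB

Substitute s = j531:
Numerator: 1000 = 1000 + j0
Denominator: (j531)^2 + 2020(j531) + 40000 = -241961 + j1072620
|N| = √(1000² + 0²) ≈ 1000, ∠N ≈ 0.00°
|D| = √(241961² + 1072620²) ≈ 1.0996e+06, ∠D ≈ 102.71°
|H| = 1000 / 1.0996e+06 ≈ 0.00090942
Gain = 20 log₁₀(0.00090942) ≈ -60.82 dB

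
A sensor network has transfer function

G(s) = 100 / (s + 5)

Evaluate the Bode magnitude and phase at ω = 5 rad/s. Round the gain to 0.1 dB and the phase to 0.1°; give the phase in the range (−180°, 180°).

23.0 dB, -45.0°

At s = jω = j5:
pole (s+5): 5 + j5 → |·| = √(5²+5²) = √50 ≈ 7.0711, ∠ = arctan(5/5) ≈ 45.00°
|G| = 100 / 7.0711 ≈ 14.142
Gain = 20 log₁₀(14.142) ≈ 23.01 dB
∠G = 0.00° − 45.00° = -45.00°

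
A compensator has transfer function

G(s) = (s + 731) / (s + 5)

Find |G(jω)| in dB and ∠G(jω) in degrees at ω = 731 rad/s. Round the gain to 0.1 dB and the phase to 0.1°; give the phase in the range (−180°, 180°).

3.0 dB, -44.6°

At s = jω = j731:
zero (s+731): 731 + j731 → |·| = √(731²+731²) = √1068722 ≈ 1033.8, ∠ = arctan(731/731) ≈ 45.00°
pole (s+5): 5 + j731 → |·| = √(5²+731²) = √534386 ≈ 731.02, ∠ = arctan(731/5) ≈ 89.61°
|G| = 1 · 1033.8 / 731.02 ≈ 1.4142
Gain = 20 log₁₀(1.4142) ≈ 3.01 dB
∠G = 45.00° − 89.61° = -44.61°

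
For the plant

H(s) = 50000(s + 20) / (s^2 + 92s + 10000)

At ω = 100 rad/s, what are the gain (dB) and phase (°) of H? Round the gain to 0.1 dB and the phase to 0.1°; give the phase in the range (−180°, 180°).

At s = jω = j100:
zero (s+20): 20 + j100 → |·| = √(20²+100²) = √10400 ≈ 101.98, ∠ = arctan(100/20) ≈ 78.69°
quadratic: (j100)² + 92·j100 + 10000 = 0 + j9200 → |·| ≈ 9200, ∠ ≈ 90.00°
|H| = 50000 · 101.98 / 9200 ≈ 554.24
Gain = 20 log₁₀(554.24) ≈ 54.87 dB
∠H = 78.69° − 90.00° = -11.31°

54.9 dB, -11.3°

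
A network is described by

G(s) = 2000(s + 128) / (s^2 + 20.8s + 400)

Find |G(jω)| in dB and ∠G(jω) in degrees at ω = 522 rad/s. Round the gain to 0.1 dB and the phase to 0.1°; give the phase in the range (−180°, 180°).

11.9 dB, -101.5°

At s = jω = j522:
zero (s+128): 128 + j522 → |·| = √(128²+522²) = √288868 ≈ 537.46, ∠ = arctan(522/128) ≈ 76.22°
quadratic: (j522)² + 20.8·j522 + 400 = -272084 + j10857.6 → |·| ≈ 2.723e+05, ∠ ≈ 177.71°
|G| = 2000 · 537.46 / 2.723e+05 ≈ 3.9476
Gain = 20 log₁₀(3.9476) ≈ 11.93 dB
∠G = 76.22° − 177.71° = -101.49°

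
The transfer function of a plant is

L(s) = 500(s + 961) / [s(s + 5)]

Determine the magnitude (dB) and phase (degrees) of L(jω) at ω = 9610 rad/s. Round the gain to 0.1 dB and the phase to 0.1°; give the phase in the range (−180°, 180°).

-25.6 dB, -95.7°

At s = jω = j9610:
zero (s+961): 961 + j9610 → |·| = √(961²+9610²) = √93275621 ≈ 9657.9, ∠ = arctan(9610/961) ≈ 84.29°
pole (s+5): 5 + j9610 → |·| = √(5²+9610²) = √92352125 ≈ 9610, ∠ = arctan(9610/5) ≈ 89.97°
pole at origin: |s| = 9610, ∠ = 90.00° (in denominator)
|L| = 500 · 9657.9 / 9.2352e+07 ≈ 0.052289
Gain = 20 log₁₀(0.052289) ≈ -25.63 dB
∠L = 84.29° − 179.97° = -95.68°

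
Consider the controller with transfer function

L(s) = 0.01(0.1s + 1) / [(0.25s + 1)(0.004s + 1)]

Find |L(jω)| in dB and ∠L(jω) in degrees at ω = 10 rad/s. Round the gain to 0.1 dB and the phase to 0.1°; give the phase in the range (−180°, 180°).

At ω = 10 rad/s:
zero (1 + j10·0.1) = 1 + j1 → |·| ≈ 1.4142, ∠ ≈ 45.00°
pole (1 + j10·0.25) = 1 + j2.5 → |·| ≈ 2.6926, ∠ ≈ 68.20°
pole (1 + j10·0.004) = 1 + j0.04 → |·| ≈ 1.0008, ∠ ≈ 2.29°
|L| = 0.01 · 1.4142 / (2.6926 · 1.0008) ≈ 0.005248
Gain = 20 log₁₀(0.005248) ≈ -45.60 dB
∠L = (45.00°) − (68.20° + 2.29°) = -25.49°

-45.6 dB, -25.5°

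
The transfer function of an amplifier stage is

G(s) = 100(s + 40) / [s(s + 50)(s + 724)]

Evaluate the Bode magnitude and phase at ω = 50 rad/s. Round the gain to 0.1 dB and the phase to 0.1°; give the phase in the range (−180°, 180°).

-52.1 dB, -87.6°

At s = jω = j50:
zero (s+40): 40 + j50 → |·| = √(40²+50²) = √4100 ≈ 64.031, ∠ = arctan(50/40) ≈ 51.34°
pole (s+50): 50 + j50 → |·| = √(50²+50²) = √5000 ≈ 70.711, ∠ = arctan(50/50) ≈ 45.00°
pole (s+724): 724 + j50 → |·| = √(724²+50²) = √526676 ≈ 725.72, ∠ = arctan(50/724) ≈ 3.95°
pole at origin: |s| = 50, ∠ = 90.00° (in denominator)
|G| = 100 · 64.031 / 2.5658e+06 ≈ 0.0024956
Gain = 20 log₁₀(0.0024956) ≈ -52.06 dB
∠G = 51.34° − 138.95° = -87.61°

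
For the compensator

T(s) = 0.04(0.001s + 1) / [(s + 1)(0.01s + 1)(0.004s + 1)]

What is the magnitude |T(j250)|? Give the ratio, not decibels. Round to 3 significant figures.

4.33e-05

At ω = 250 rad/s:
zero (1 + j250·0.001) = 1 + j0.25 → |·| ≈ 1.0308, ∠ ≈ 14.04°
pole (1 + j250·1) = 1 + j250 → |·| ≈ 250, ∠ ≈ 89.77°
pole (1 + j250·0.01) = 1 + j2.5 → |·| ≈ 2.6926, ∠ ≈ 68.20°
pole (1 + j250·0.004) = 1 + j1 → |·| ≈ 1.4142, ∠ ≈ 45.00°
|T| = 0.04 · 1.0308 / (250 · 2.6926 · 1.4142) ≈ 4.3312e-05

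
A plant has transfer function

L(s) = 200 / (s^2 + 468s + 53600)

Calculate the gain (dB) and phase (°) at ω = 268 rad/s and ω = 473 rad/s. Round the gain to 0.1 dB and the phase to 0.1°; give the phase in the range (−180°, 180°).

Substitute s = j268:
Numerator: 200 = 200 + j0
Denominator: (j268)^2 + 468(j268) + 53600 = -18224 + j125424
|N| = √(200² + 0²) ≈ 200, ∠N ≈ 0.00°
|D| = √(18224² + 125424²) ≈ 1.2674e+05, ∠D ≈ 98.27°
|L| = 200 / 1.2674e+05 ≈ 0.001578
Gain = 20 log₁₀(0.001578) ≈ -56.04 dB
∠L = 0.00° − 98.27° = -98.27°

Substitute s = j473:
Numerator: 200 = 200 + j0
Denominator: (j473)^2 + 468(j473) + 53600 = -170129 + j221364
|N| = √(200² + 0²) ≈ 200, ∠N ≈ 0.00°
|D| = √(170129² + 221364²) ≈ 2.7919e+05, ∠D ≈ 127.54°
|L| = 200 / 2.7919e+05 ≈ 0.00071636
Gain = 20 log₁₀(0.00071636) ≈ -62.90 dB
∠L = 0.00° − 127.54° = -127.54°

ω = 268: -56.0 dB, -98.3°; ω = 473: -62.9 dB, -127.5°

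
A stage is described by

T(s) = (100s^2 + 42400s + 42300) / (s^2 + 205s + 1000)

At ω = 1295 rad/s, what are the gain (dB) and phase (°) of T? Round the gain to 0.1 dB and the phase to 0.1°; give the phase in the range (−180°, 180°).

Substitute s = j1295:
Numerator: 100(j1295)^2 + 42400(j1295) + 42300 = -167660200 + j54908000
Denominator: (j1295)^2 + 205(j1295) + 1000 = -1676025 + j265475
|N| = √(167660200² + 54908000²) ≈ 1.7642e+08, ∠N ≈ 161.87°
|D| = √(1676025² + 265475²) ≈ 1.6969e+06, ∠D ≈ 171.00°
|T| = 1.7642e+08 / 1.6969e+06 ≈ 103.97
Gain = 20 log₁₀(103.97) ≈ 40.34 dB
∠T = 161.87° − 171.00° = -9.13°

40.3 dB, -9.1°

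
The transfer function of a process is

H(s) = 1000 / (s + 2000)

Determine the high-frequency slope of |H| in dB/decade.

-20 dB/decade

Each pole contributes −20 dB/decade at high frequency; each zero contributes +20 dB/decade.
Net: 0 zero(s) − 1 pole(s) → -20 dB/decade.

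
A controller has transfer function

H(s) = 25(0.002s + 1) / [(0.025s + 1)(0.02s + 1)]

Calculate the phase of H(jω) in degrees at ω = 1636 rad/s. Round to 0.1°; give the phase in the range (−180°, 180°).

-103.8°

At ω = 1636 rad/s:
zero (1 + j1636·0.002) = 1 + j3.272 → |·| ≈ 3.4214, ∠ ≈ 73.01°
pole (1 + j1636·0.025) = 1 + j40.9 → |·| ≈ 40.912, ∠ ≈ 88.60°
pole (1 + j1636·0.02) = 1 + j32.72 → |·| ≈ 32.735, ∠ ≈ 88.25°
∠H = (73.01°) − (88.60° + 88.25°) = -103.84°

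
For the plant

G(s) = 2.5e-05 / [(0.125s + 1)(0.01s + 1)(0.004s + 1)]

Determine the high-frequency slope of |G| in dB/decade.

-60 dB/decade

Each pole contributes −20 dB/decade at high frequency; each zero contributes +20 dB/decade.
Net: 0 zero(s) − 3 pole(s) → -60 dB/decade.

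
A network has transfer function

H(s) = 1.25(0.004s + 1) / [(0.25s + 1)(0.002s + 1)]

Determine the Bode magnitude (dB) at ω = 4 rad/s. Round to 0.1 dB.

-1.1 dB

At ω = 4 rad/s:
zero (1 + j4·0.004) = 1 + j0.016 → |·| ≈ 1.0001, ∠ ≈ 0.92°
pole (1 + j4·0.25) = 1 + j1 → |·| ≈ 1.4142, ∠ ≈ 45.00°
pole (1 + j4·0.002) = 1 + j0.008 → |·| ≈ 1, ∠ ≈ 0.46°
|H| = 1.25 · 1.0001 / (1.4142 · 1) ≈ 0.88398
Gain = 20 log₁₀(0.88398) ≈ -1.07 dB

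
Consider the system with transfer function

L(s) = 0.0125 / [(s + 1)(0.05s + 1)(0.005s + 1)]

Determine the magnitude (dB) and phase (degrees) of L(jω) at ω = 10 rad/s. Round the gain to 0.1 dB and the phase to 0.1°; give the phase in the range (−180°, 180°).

At ω = 10 rad/s:
pole (1 + j10·1) = 1 + j10 → |·| ≈ 10.05, ∠ ≈ 84.29°
pole (1 + j10·0.05) = 1 + j0.5 → |·| ≈ 1.118, ∠ ≈ 26.57°
pole (1 + j10·0.005) = 1 + j0.05 → |·| ≈ 1.0012, ∠ ≈ 2.86°
|L| = 0.0125 · 1 / (10.05 · 1.118 · 1.0012) ≈ 0.0011112
Gain = 20 log₁₀(0.0011112) ≈ -59.08 dB
∠L = (0°) − (84.29° + 26.57° + 2.86°) = -113.72°

-59.1 dB, -113.7°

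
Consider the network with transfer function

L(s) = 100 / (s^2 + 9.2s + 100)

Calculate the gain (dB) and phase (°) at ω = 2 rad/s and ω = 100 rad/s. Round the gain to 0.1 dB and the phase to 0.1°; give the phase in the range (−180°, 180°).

ω = 2: 0.2 dB, -10.9°; ω = 100: -40.0 dB, -174.7°

At s = jω = j2:
quadratic: (j2)² + 9.2·j2 + 100 = 96 + j18.4 → |·| ≈ 97.747, ∠ ≈ 10.85°
|L| = 100 / 97.747 ≈ 1.023
Gain = 20 log₁₀(1.023) ≈ 0.20 dB
∠L = 0.00° − 10.85° = -10.85°

At s = jω = j100:
quadratic: (j100)² + 9.2·j100 + 100 = -9900 + j920 → |·| ≈ 9942.7, ∠ ≈ 174.69°
|L| = 100 / 9942.7 ≈ 0.010058
Gain = 20 log₁₀(0.010058) ≈ -39.95 dB
∠L = 0.00° − 174.69° = -174.69°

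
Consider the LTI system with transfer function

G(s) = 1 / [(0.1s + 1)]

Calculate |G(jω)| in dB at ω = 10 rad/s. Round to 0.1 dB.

At ω = 10 rad/s:
pole (1 + j10·0.1) = 1 + j1 → |·| ≈ 1.4142, ∠ ≈ 45.00°
|G| = 1 · 1 / (1.4142) ≈ 0.70711
Gain = 20 log₁₀(0.70711) ≈ -3.01 dB

-3.0 dB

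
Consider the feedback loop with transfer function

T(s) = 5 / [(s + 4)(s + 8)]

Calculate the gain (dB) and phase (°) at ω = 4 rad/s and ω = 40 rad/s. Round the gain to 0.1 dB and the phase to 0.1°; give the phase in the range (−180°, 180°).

ω = 4: -20.1 dB, -71.6°; ω = 40: -50.3 dB, -163.0°

At s = jω = j4:
pole (s+4): 4 + j4 → |·| = √(4²+4²) = √32 ≈ 5.6569, ∠ = arctan(4/4) ≈ 45.00°
pole (s+8): 8 + j4 → |·| = √(8²+4²) = √80 ≈ 8.9443, ∠ = arctan(4/8) ≈ 26.57°
|T| = 5 / 50.597 ≈ 0.09882
Gain = 20 log₁₀(0.09882) ≈ -20.10 dB
∠T = 0.00° − 71.57° = -71.57°

At s = jω = j40:
pole (s+4): 4 + j40 → |·| = √(4²+40²) = √1616 ≈ 40.2, ∠ = arctan(40/4) ≈ 84.29°
pole (s+8): 8 + j40 → |·| = √(8²+40²) = √1664 ≈ 40.792, ∠ = arctan(40/8) ≈ 78.69°
|T| = 5 / 1639.8 ≈ 0.0030492
Gain = 20 log₁₀(0.0030492) ≈ -50.32 dB
∠T = 0.00° − 162.98° = -162.98°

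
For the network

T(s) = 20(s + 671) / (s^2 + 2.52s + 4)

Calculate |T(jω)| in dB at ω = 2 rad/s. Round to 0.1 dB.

68.5 dB

At s = jω = j2:
zero (s+671): 671 + j2 → |·| = √(671²+2²) = √450245 ≈ 671, ∠ = arctan(2/671) ≈ 0.17°
quadratic: (j2)² + 2.52·j2 + 4 = 0 + j5.04 → |·| ≈ 5.04, ∠ ≈ 90.00°
|T| = 20 · 671 / 5.04 ≈ 2662.7
Gain = 20 log₁₀(2662.7) ≈ 68.51 dB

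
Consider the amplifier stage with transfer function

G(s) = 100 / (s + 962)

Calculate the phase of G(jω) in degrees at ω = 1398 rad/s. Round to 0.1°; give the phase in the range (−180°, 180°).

Substitute s = j1398:
Numerator: 100 = 100 + j0
Denominator: (j1398) + 962 = 962 + j1398
|N| = √(100² + 0²) ≈ 100, ∠N ≈ 0.00°
|D| = √(962² + 1398²) ≈ 1697, ∠D ≈ 55.47°
∠G = 0.00° − 55.47° = -55.47°

-55.5°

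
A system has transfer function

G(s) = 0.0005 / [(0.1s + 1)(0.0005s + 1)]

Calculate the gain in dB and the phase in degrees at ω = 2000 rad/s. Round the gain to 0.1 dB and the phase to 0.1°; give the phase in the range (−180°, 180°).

-115.1 dB, -134.7°

At ω = 2000 rad/s:
pole (1 + j2000·0.1) = 1 + j200 → |·| ≈ 200, ∠ ≈ 89.71°
pole (1 + j2000·0.0005) = 1 + j1 → |·| ≈ 1.4142, ∠ ≈ 45.00°
|G| = 0.0005 · 1 / (200 · 1.4142) ≈ 1.7678e-06
Gain = 20 log₁₀(1.7678e-06) ≈ -115.05 dB
∠G = (0°) − (89.71° + 45.00°) = -134.71°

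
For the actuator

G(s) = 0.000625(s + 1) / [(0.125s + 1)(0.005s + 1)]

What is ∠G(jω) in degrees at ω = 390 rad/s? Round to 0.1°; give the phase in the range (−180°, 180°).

-61.8°

At ω = 390 rad/s:
zero (1 + j390·1) = 1 + j390 → |·| ≈ 390, ∠ ≈ 89.85°
pole (1 + j390·0.125) = 1 + j48.75 → |·| ≈ 48.76, ∠ ≈ 88.82°
pole (1 + j390·0.005) = 1 + j1.95 → |·| ≈ 2.1915, ∠ ≈ 62.85°
∠G = (89.85°) − (88.82° + 62.85°) = -61.82°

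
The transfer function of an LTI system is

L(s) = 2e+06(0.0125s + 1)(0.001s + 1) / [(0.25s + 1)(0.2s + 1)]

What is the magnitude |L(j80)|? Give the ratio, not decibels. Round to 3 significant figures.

At ω = 80 rad/s:
zero (1 + j80·0.0125) = 1 + j1 → |·| ≈ 1.4142, ∠ ≈ 45.00°
zero (1 + j80·0.001) = 1 + j0.08 → |·| ≈ 1.0032, ∠ ≈ 4.57°
pole (1 + j80·0.25) = 1 + j20 → |·| ≈ 20.025, ∠ ≈ 87.14°
pole (1 + j80·0.2) = 1 + j16 → |·| ≈ 16.031, ∠ ≈ 86.42°
|L| = 2e+06 · 1.4142 · 1.0032 / (20.025 · 16.031) ≈ 8838.8

8.84e+03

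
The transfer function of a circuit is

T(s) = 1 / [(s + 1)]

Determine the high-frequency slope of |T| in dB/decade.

-20 dB/decade

Each pole contributes −20 dB/decade at high frequency; each zero contributes +20 dB/decade.
Net: 0 zero(s) − 1 pole(s) → -20 dB/decade.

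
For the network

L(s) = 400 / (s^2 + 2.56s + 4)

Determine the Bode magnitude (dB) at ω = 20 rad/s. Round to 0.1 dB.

At s = jω = j20:
quadratic: (j20)² + 2.56·j20 + 4 = -396 + j51.2 → |·| ≈ 399.3, ∠ ≈ 172.63°
|L| = 400 / 399.3 ≈ 1.0018
Gain = 20 log₁₀(1.0018) ≈ 0.02 dB

0.0 dB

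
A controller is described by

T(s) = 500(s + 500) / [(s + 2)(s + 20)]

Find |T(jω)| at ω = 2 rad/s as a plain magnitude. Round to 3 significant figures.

At s = jω = j2:
zero (s+500): 500 + j2 → |·| = √(500²+2²) = √250004 ≈ 500, ∠ = arctan(2/500) ≈ 0.23°
pole (s+2): 2 + j2 → |·| = √(2²+2²) = √8 ≈ 2.8284, ∠ = arctan(2/2) ≈ 45.00°
pole (s+20): 20 + j2 → |·| = √(20²+2²) = √404 ≈ 20.1, ∠ = arctan(2/20) ≈ 5.71°
|T| = 500 · 500 / 56.851 ≈ 4397.5

4.40e+03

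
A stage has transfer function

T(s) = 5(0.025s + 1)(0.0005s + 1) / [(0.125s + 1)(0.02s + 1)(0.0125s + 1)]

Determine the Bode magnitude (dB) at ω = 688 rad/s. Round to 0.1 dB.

At ω = 688 rad/s:
zero (1 + j688·0.025) = 1 + j17.2 → |·| ≈ 17.229, ∠ ≈ 86.67°
zero (1 + j688·0.0005) = 1 + j0.344 → |·| ≈ 1.0575, ∠ ≈ 18.98°
pole (1 + j688·0.125) = 1 + j86 → |·| ≈ 86.006, ∠ ≈ 89.33°
pole (1 + j688·0.02) = 1 + j13.76 → |·| ≈ 13.796, ∠ ≈ 85.84°
pole (1 + j688·0.0125) = 1 + j8.6 → |·| ≈ 8.6579, ∠ ≈ 83.37°
|T| = 5 · 17.229 · 1.0575 / (86.006 · 13.796 · 8.6579) ≈ 0.0088678
Gain = 20 log₁₀(0.0088678) ≈ -41.04 dB

-41.0 dB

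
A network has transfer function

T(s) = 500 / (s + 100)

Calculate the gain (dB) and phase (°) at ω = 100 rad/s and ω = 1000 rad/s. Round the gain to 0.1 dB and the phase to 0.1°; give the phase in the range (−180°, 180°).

ω = 100: 11.0 dB, -45.0°; ω = 1000: -6.1 dB, -84.3°

Substitute s = j100:
Numerator: 500 = 500 + j0
Denominator: (j100) + 100 = 100 + j100
|N| = √(500² + 0²) ≈ 500, ∠N ≈ 0.00°
|D| = √(100² + 100²) ≈ 141.42, ∠D ≈ 45.00°
|T| = 500 / 141.42 ≈ 3.5356
Gain = 20 log₁₀(3.5356) ≈ 10.97 dB
∠T = 0.00° − 45.00° = -45.00°

Substitute s = j1000:
Numerator: 500 = 500 + j0
Denominator: (j1000) + 100 = 100 + j1000
|N| = √(500² + 0²) ≈ 500, ∠N ≈ 0.00°
|D| = √(100² + 1000²) ≈ 1005, ∠D ≈ 84.29°
|T| = 500 / 1005 ≈ 0.49751
Gain = 20 log₁₀(0.49751) ≈ -6.06 dB
∠T = 0.00° − 84.29° = -84.29°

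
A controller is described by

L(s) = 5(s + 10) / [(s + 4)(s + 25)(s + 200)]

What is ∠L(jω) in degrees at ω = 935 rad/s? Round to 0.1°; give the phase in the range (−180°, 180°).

-166.8°

At s = jω = j935:
zero (s+10): 10 + j935 → |·| = √(10²+935²) = √874325 ≈ 935.05, ∠ = arctan(935/10) ≈ 89.39°
pole (s+4): 4 + j935 → |·| = √(4²+935²) = √874241 ≈ 935.01, ∠ = arctan(935/4) ≈ 89.75°
pole (s+25): 25 + j935 → |·| = √(25²+935²) = √874850 ≈ 935.33, ∠ = arctan(935/25) ≈ 88.47°
pole (s+200): 200 + j935 → |·| = √(200²+935²) = √914225 ≈ 956.15, ∠ = arctan(935/200) ≈ 77.93°
∠L = 89.39° − 256.15° = -166.76°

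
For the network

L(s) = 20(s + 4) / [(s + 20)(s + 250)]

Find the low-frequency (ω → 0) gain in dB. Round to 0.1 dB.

L(0) = 20·4 / (20·250) = 0.016
20 log₁₀(0.016) ≈ -35.92 dB

-35.9 dB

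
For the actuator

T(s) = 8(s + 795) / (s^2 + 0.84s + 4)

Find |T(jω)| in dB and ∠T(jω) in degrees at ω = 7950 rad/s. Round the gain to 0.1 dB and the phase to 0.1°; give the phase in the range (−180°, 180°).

At s = jω = j7950:
zero (s+795): 795 + j7950 → |·| = √(795²+7950²) = √63834525 ≈ 7989.7, ∠ = arctan(7950/795) ≈ 84.29°
quadratic: (j7950)² + 0.84·j7950 + 4 = -63202496 + j6678 → |·| ≈ 6.3202e+07, ∠ ≈ 179.99°
|T| = 8 · 7989.7 / 6.3202e+07 ≈ 0.0010113
Gain = 20 log₁₀(0.0010113) ≈ -59.90 dB
∠T = 84.29° − 179.99° = -95.70°

-59.9 dB, -95.7°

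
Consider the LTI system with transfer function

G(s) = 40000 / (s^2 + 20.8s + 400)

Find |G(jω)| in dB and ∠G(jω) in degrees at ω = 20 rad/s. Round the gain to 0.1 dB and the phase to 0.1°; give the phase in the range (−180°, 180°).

39.7 dB, -90.0°

At s = jω = j20:
quadratic: (j20)² + 20.8·j20 + 400 = 0 + j416 → |·| ≈ 416, ∠ ≈ 90.00°
|G| = 40000 / 416 ≈ 96.154
Gain = 20 log₁₀(96.154) ≈ 39.66 dB
∠G = 0.00° − 90.00° = -90.00°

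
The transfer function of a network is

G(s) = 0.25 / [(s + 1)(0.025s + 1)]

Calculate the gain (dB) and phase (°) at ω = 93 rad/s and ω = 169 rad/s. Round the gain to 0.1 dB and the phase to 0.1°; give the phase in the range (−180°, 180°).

At ω = 93 rad/s:
pole (1 + j93·1) = 1 + j93 → |·| ≈ 93.005, ∠ ≈ 89.38°
pole (1 + j93·0.025) = 1 + j2.325 → |·| ≈ 2.5309, ∠ ≈ 66.73°
|G| = 0.25 · 1 / (93.005 · 2.5309) ≈ 0.0010621
Gain = 20 log₁₀(0.0010621) ≈ -59.48 dB
∠G = (0°) − (89.38° + 66.73°) = -156.11°

At ω = 169 rad/s:
pole (1 + j169·1) = 1 + j169 → |·| ≈ 169, ∠ ≈ 89.66°
pole (1 + j169·0.025) = 1 + j4.225 → |·| ≈ 4.3417, ∠ ≈ 76.68°
|G| = 0.25 · 1 / (169 · 4.3417) ≈ 0.00034072
Gain = 20 log₁₀(0.00034072) ≈ -69.35 dB
∠G = (0°) − (89.66° + 76.68°) = -166.34°

ω = 93: -59.5 dB, -156.1°; ω = 169: -69.4 dB, -166.3°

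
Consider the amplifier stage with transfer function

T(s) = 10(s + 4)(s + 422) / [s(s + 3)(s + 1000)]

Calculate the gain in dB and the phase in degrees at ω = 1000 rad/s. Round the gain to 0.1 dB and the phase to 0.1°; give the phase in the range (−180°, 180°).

At s = jω = j1000:
zero (s+4): 4 + j1000 → |·| = √(4²+1000²) = √1000016 ≈ 1000, ∠ = arctan(1000/4) ≈ 89.77°
zero (s+422): 422 + j1000 → |·| = √(422²+1000²) = √1178084 ≈ 1085.4, ∠ = arctan(1000/422) ≈ 67.12°
pole (s+3): 3 + j1000 → |·| = √(3²+1000²) = √1000009 ≈ 1000, ∠ = arctan(1000/3) ≈ 89.83°
pole (s+1000): 1000 + j1000 → |·| = √(1000²+1000²) = √2000000 ≈ 1414.2, ∠ = arctan(1000/1000) ≈ 45.00°
pole at origin: |s| = 1000, ∠ = 90.00° (in denominator)
|T| = 10 · 1.0854e+06 / 1.4142e+09 ≈ 0.007675
Gain = 20 log₁₀(0.007675) ≈ -42.30 dB
∠T = 156.89° − 224.83° = -67.94°

-42.3 dB, -67.9°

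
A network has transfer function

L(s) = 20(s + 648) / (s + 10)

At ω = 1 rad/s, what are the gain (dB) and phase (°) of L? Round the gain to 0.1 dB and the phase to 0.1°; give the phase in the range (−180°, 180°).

62.2 dB, -5.6°

At s = jω = j1:
zero (s+648): 648 + j1 → |·| = √(648²+1²) = √419905 ≈ 648, ∠ = arctan(1/648) ≈ 0.09°
pole (s+10): 10 + j1 → |·| = √(10²+1²) = √101 ≈ 10.05, ∠ = arctan(1/10) ≈ 5.71°
|L| = 20 · 648 / 10.05 ≈ 1289.6
Gain = 20 log₁₀(1289.6) ≈ 62.21 dB
∠L = 0.09° − 5.71° = -5.62°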